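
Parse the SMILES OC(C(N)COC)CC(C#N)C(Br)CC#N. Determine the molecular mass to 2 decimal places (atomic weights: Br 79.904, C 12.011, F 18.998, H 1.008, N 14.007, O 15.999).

290.16 g/mol

First, the molecular formula is C10H16BrN3O2 (counting implicit H from valence).
  Br: 1 × 79.904 = 79.904
  C: 10 × 12.011 = 120.110
  H: 16 × 1.008 = 16.128
  N: 3 × 14.007 = 42.021
  O: 2 × 15.999 = 31.998
Sum: 1×79.904 + 10×12.011 + 16×1.008 + 3×14.007 + 2×15.999 = 290.161 → 290.16 g/mol.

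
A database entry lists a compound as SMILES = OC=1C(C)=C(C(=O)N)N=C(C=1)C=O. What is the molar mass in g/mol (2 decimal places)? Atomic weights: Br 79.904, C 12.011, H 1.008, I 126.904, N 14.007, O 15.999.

First, the molecular formula is C8H8N2O3 (counting implicit H from valence).
  C: 8 × 12.011 = 96.088
  H: 8 × 1.008 = 8.064
  N: 2 × 14.007 = 28.014
  O: 3 × 15.999 = 47.997
Sum: 8×12.011 + 8×1.008 + 2×14.007 + 3×15.999 = 180.163 → 180.16 g/mol.

180.16 g/mol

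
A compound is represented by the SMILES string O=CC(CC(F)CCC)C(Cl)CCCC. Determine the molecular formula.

Walk through each heavy atom and fill implicit hydrogens from standard valence (C 4, N 3, O 2, S 2, halogen 1):
  atom 1: O, bond orders sum to 2 (valence 2) → 0 H
  atom 2: C, bond orders sum to 3 (valence 4) → 1 H
  atom 3: C, bond orders sum to 3 (valence 4) → 1 H
  atom 4: C, bond orders sum to 2 (valence 4) → 2 H
  atom 5: C, bond orders sum to 3 (valence 4) → 1 H
  atom 6: F (halogen, monovalent) → 0 H
  atom 7: C, bond orders sum to 2 (valence 4) → 2 H
  atom 8: C, bond orders sum to 2 (valence 4) → 2 H
  atom 9: C, bond orders sum to 1 (valence 4) → 3 H
  atom 10: C, bond orders sum to 3 (valence 4) → 1 H
  atom 11: Cl (halogen, monovalent) → 0 H
  atom 12: C, bond orders sum to 2 (valence 4) → 2 H
  atom 13: C, bond orders sum to 2 (valence 4) → 2 H
  atom 14: C, bond orders sum to 2 (valence 4) → 2 H
  atom 15: C, bond orders sum to 1 (valence 4) → 3 H
Totals → C:12, H:22, Cl:1, F:1, O:1.

C12H22ClFO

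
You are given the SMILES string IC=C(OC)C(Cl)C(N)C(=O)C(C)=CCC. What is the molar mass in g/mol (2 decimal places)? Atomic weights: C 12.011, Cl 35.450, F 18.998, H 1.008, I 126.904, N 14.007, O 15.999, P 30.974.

First, the molecular formula is C11H17ClINO2 (counting implicit H from valence).
  C: 11 × 12.011 = 132.121
  Cl: 1 × 35.450 = 35.450
  H: 17 × 1.008 = 17.136
  I: 1 × 126.904 = 126.904
  N: 1 × 14.007 = 14.007
  O: 2 × 15.999 = 31.998
Sum: 11×12.011 + 1×35.450 + 17×1.008 + 1×126.904 + 1×14.007 + 2×15.999 = 357.616 → 357.62 g/mol.

357.62 g/mol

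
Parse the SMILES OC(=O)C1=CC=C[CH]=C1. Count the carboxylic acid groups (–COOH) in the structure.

The carboxylic acid motif appears at heavy-atom position 2 in the SMILES.
Carboxylic acid count: 1.

1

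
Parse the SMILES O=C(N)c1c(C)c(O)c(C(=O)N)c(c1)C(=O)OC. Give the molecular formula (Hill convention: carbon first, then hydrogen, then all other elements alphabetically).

C11H12N2O5

Walk through each heavy atom and fill implicit hydrogens from standard valence (C 4, N 3, O 2, S 2, halogen 1); for lowercase aromatic atoms, an aromatic c carries 1 H when it has two neighbours and 0 H with three, and aromatic n carries 0 H:
  atom 1: O, bond orders sum to 2 (valence 2) → 0 H
  atom 2: C, bond orders sum to 4 (valence 4) → 0 H
  atom 3: N, bond orders sum to 1 (valence 3) → 2 H
  atom 4: aromatic c, 3 neighbours → 0 H
  atom 5: aromatic c, 3 neighbours → 0 H
  atom 6: C, bond orders sum to 1 (valence 4) → 3 H
  atom 7: aromatic c, 3 neighbours → 0 H
  atom 8: O, bond orders sum to 1 (valence 2) → 1 H
  atom 9: aromatic c, 3 neighbours → 0 H
  atom 10: C, bond orders sum to 4 (valence 4) → 0 H
  atom 11: O, bond orders sum to 2 (valence 2) → 0 H
  atom 12: N, bond orders sum to 1 (valence 3) → 2 H
  atom 13: aromatic c, 3 neighbours → 0 H
  atom 14: aromatic c, 2 neighbours → 1 H
  atom 15: C, bond orders sum to 4 (valence 4) → 0 H
  atom 16: O, bond orders sum to 2 (valence 2) → 0 H
  atom 17: O, bond orders sum to 2 (valence 2) → 0 H
  atom 18: C, bond orders sum to 1 (valence 4) → 3 H
Totals → C:11, H:12, N:2, O:5.
In Hill order: C11H12N2O5.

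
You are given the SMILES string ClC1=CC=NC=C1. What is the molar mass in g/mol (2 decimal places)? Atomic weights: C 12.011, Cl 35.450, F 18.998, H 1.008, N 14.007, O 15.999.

First, the molecular formula is C5H4ClN (counting implicit H from valence).
  C: 5 × 12.011 = 60.055
  Cl: 1 × 35.450 = 35.450
  H: 4 × 1.008 = 4.032
  N: 1 × 14.007 = 14.007
Sum: 5×12.011 + 1×35.450 + 4×1.008 + 1×14.007 = 113.544 → 113.54 g/mol.

113.54 g/mol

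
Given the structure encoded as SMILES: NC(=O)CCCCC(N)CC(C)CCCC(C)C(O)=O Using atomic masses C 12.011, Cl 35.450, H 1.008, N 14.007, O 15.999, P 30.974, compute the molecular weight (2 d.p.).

286.42 g/mol

First, the molecular formula is C15H30N2O3 (counting implicit H from valence).
  C: 15 × 12.011 = 180.165
  H: 30 × 1.008 = 30.240
  N: 2 × 14.007 = 28.014
  O: 3 × 15.999 = 47.997
Sum: 15×12.011 + 30×1.008 + 2×14.007 + 3×15.999 = 286.416 → 286.42 g/mol.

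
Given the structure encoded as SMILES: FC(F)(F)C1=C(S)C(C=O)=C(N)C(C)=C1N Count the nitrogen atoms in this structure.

2

Scan the SMILES for N atoms (remember two-letter symbols like Cl and Br are single atoms).
Nitrogen count: 2.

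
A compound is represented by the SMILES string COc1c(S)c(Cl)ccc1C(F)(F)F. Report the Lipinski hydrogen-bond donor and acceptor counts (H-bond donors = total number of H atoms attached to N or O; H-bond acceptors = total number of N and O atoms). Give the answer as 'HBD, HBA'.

Donors: find every N or O and count the H atoms it carries.
  atom 2 (O): bond orders sum to 2 → 0 H
Lipinski HBD = 0.
Acceptors: N atoms = 0, O atoms = 1 → HBA = 1.

0, 1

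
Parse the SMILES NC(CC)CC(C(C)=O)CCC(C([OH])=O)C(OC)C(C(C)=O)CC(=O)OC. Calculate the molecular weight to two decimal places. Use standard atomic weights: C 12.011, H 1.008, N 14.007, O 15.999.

387.47 g/mol

First, the molecular formula is C19H33NO7 (counting implicit H from valence).
  C: 19 × 12.011 = 228.209
  H: 33 × 1.008 = 33.264
  N: 1 × 14.007 = 14.007
  O: 7 × 15.999 = 111.993
Sum: 19×12.011 + 33×1.008 + 1×14.007 + 7×15.999 = 387.473 → 387.47 g/mol.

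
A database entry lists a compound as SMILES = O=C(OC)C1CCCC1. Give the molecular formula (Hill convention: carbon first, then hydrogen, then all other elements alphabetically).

Walk through each heavy atom and fill implicit hydrogens from standard valence (C 4, N 3, O 2, S 2, halogen 1):
  atom 1: O, bond orders sum to 2 (valence 2) → 0 H
  atom 2: C, bond orders sum to 4 (valence 4) → 0 H
  atom 3: O, bond orders sum to 2 (valence 2) → 0 H
  atom 4: C, bond orders sum to 1 (valence 4) → 3 H
  atom 5: C, bond orders sum to 3 (valence 4) → 1 H
  atom 6: C, bond orders sum to 2 (valence 4) → 2 H
  atom 7: C, bond orders sum to 2 (valence 4) → 2 H
  atom 8: C, bond orders sum to 2 (valence 4) → 2 H
  atom 9: C, bond orders sum to 2 (valence 4) → 2 H
Totals → C:7, H:12, O:2.

C7H12O2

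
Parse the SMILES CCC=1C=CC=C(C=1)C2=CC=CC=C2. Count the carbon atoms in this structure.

Count every carbon token in the SMILES (each C, including those in ring-closure positions and inside branches).
Carbon count: 14.

14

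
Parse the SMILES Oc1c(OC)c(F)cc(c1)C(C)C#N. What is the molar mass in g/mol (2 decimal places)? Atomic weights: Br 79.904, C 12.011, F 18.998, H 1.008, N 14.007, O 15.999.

195.19 g/mol

First, the molecular formula is C10H10FNO2 (counting implicit H from valence).
  C: 10 × 12.011 = 120.110
  F: 1 × 18.998 = 18.998
  H: 10 × 1.008 = 10.080
  N: 1 × 14.007 = 14.007
  O: 2 × 15.999 = 31.998
Sum: 10×12.011 + 1×18.998 + 10×1.008 + 1×14.007 + 2×15.999 = 195.193 → 195.19 g/mol.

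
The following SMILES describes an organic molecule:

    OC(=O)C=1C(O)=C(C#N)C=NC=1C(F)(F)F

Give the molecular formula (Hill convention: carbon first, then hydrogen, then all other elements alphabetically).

C8H3F3N2O3

Walk through each heavy atom and fill implicit hydrogens from standard valence (C 4, N 3, O 2, S 2, halogen 1):
  atom 1: O, bond orders sum to 1 (valence 2) → 1 H
  atom 2: C, bond orders sum to 4 (valence 4) → 0 H
  atom 3: O, bond orders sum to 2 (valence 2) → 0 H
  atom 4: C, bond orders sum to 4 (valence 4) → 0 H
  atom 5: C, bond orders sum to 4 (valence 4) → 0 H
  atom 6: O, bond orders sum to 1 (valence 2) → 1 H
  atom 7: C, bond orders sum to 4 (valence 4) → 0 H
  atom 8: C, bond orders sum to 4 (valence 4) → 0 H
  atom 9: N, bond orders sum to 3 (valence 3) → 0 H
  atom 10: C, bond orders sum to 3 (valence 4) → 1 H
  atom 11: N, bond orders sum to 3 (valence 3) → 0 H
  atom 12: C, bond orders sum to 4 (valence 4) → 0 H
  atom 13: C, bond orders sum to 4 (valence 4) → 0 H
  atom 14: F (halogen, monovalent) → 0 H
  atom 15: F (halogen, monovalent) → 0 H
  atom 16: F (halogen, monovalent) → 0 H
Totals → C:8, H:3, F:3, N:2, O:3.
In Hill order: C8H3F3N2O3.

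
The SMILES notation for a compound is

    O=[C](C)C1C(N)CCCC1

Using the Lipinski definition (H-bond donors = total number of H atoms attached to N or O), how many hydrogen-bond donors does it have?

2

Donors: find every N or O and count the H atoms it carries.
  atom 1 (O): bond orders sum to 2 → 0 H
  atom 6 (N): bond orders sum to 1 → 2 H
Lipinski HBD = 2.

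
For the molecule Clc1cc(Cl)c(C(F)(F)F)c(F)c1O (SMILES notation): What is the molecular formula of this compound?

Walk through each heavy atom and fill implicit hydrogens from standard valence (C 4, N 3, O 2, S 2, halogen 1); for lowercase aromatic atoms, an aromatic c carries 1 H when it has two neighbours and 0 H with three, and aromatic n carries 0 H:
  atom 1: Cl (halogen, monovalent) → 0 H
  atom 2: aromatic c, 3 neighbours → 0 H
  atom 3: aromatic c, 2 neighbours → 1 H
  atom 4: aromatic c, 3 neighbours → 0 H
  atom 5: Cl (halogen, monovalent) → 0 H
  atom 6: aromatic c, 3 neighbours → 0 H
  atom 7: C, bond orders sum to 4 (valence 4) → 0 H
  atom 8: F (halogen, monovalent) → 0 H
  atom 9: F (halogen, monovalent) → 0 H
  atom 10: F (halogen, monovalent) → 0 H
  atom 11: aromatic c, 3 neighbours → 0 H
  atom 12: F (halogen, monovalent) → 0 H
  atom 13: aromatic c, 3 neighbours → 0 H
  atom 14: O, bond orders sum to 1 (valence 2) → 1 H
Totals → C:7, H:2, Cl:2, F:4, O:1.

C7H2Cl2F4O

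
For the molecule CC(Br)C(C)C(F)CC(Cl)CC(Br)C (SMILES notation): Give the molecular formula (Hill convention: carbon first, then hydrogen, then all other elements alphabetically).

Walk through each heavy atom and fill implicit hydrogens from standard valence (C 4, N 3, O 2, S 2, halogen 1):
  atom 1: C, bond orders sum to 1 (valence 4) → 3 H
  atom 2: C, bond orders sum to 3 (valence 4) → 1 H
  atom 3: Br (halogen, monovalent) → 0 H
  atom 4: C, bond orders sum to 3 (valence 4) → 1 H
  atom 5: C, bond orders sum to 1 (valence 4) → 3 H
  atom 6: C, bond orders sum to 3 (valence 4) → 1 H
  atom 7: F (halogen, monovalent) → 0 H
  atom 8: C, bond orders sum to 2 (valence 4) → 2 H
  atom 9: C, bond orders sum to 3 (valence 4) → 1 H
  atom 10: Cl (halogen, monovalent) → 0 H
  atom 11: C, bond orders sum to 2 (valence 4) → 2 H
  atom 12: C, bond orders sum to 3 (valence 4) → 1 H
  atom 13: Br (halogen, monovalent) → 0 H
  atom 14: C, bond orders sum to 1 (valence 4) → 3 H
Totals → C:10, H:18, Br:2, Cl:1, F:1.

C10H18Br2ClF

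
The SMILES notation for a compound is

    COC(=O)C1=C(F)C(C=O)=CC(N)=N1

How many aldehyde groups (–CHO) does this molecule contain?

The aldehyde motif appears at heavy-atom position 9 in the SMILES.
Other groups present: 1 ester, 1 primary amine.
Aldehyde count: 1.

1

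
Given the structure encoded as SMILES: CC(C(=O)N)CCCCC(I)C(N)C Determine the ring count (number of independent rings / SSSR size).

0

In SMILES, each pair of matching ring-closure digits denotes one ring-closing bond; the number of such bonds equals the number of independent rings.
Ring-closure bonds here: 0.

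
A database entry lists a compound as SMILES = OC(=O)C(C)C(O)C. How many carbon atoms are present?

5

Count every carbon token in the SMILES (each C, including those in ring-closure positions and inside branches).
Carbon count: 5.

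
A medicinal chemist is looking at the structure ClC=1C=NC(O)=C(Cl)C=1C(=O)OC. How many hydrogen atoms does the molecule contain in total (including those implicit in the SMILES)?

Walk through each heavy atom and fill implicit hydrogens from standard valence (C 4, N 3, O 2, S 2, halogen 1):
  atom 1: Cl (halogen, monovalent) → 0 H
  atom 2: C, bond orders sum to 4 (valence 4) → 0 H
  atom 3: C, bond orders sum to 3 (valence 4) → 1 H
  atom 4: N, bond orders sum to 3 (valence 3) → 0 H
  atom 5: C, bond orders sum to 4 (valence 4) → 0 H
  atom 6: O, bond orders sum to 1 (valence 2) → 1 H
  atom 7: C, bond orders sum to 4 (valence 4) → 0 H
  atom 8: Cl (halogen, monovalent) → 0 H
  atom 9: C, bond orders sum to 4 (valence 4) → 0 H
  atom 10: C, bond orders sum to 4 (valence 4) → 0 H
  atom 11: O, bond orders sum to 2 (valence 2) → 0 H
  atom 12: O, bond orders sum to 2 (valence 2) → 0 H
  atom 13: C, bond orders sum to 1 (valence 4) → 3 H
Total hydrogens: 5.

5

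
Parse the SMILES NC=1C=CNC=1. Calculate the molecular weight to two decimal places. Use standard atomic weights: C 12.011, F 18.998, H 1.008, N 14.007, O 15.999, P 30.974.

First, the molecular formula is C4H6N2 (counting implicit H from valence).
  C: 4 × 12.011 = 48.044
  H: 6 × 1.008 = 6.048
  N: 2 × 14.007 = 28.014
Sum: 4×12.011 + 6×1.008 + 2×14.007 = 82.106 → 82.11 g/mol.

82.11 g/mol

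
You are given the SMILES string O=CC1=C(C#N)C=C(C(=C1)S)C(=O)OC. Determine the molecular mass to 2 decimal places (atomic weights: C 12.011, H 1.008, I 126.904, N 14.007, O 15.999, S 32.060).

First, the molecular formula is C10H7NO3S (counting implicit H from valence).
  C: 10 × 12.011 = 120.110
  H: 7 × 1.008 = 7.056
  N: 1 × 14.007 = 14.007
  O: 3 × 15.999 = 47.997
  S: 1 × 32.060 = 32.060
Sum: 10×12.011 + 7×1.008 + 1×14.007 + 3×15.999 + 1×32.060 = 221.230 → 221.23 g/mol.

221.23 g/mol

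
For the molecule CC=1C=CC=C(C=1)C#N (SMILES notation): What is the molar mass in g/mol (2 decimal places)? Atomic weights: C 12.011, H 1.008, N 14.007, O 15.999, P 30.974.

First, the molecular formula is C8H7N (counting implicit H from valence).
  C: 8 × 12.011 = 96.088
  H: 7 × 1.008 = 7.056
  N: 1 × 14.007 = 14.007
Sum: 8×12.011 + 7×1.008 + 1×14.007 = 117.151 → 117.15 g/mol.

117.15 g/mol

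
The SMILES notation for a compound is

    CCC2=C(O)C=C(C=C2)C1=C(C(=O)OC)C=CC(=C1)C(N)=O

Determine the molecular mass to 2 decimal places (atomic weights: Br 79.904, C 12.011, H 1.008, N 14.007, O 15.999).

First, the molecular formula is C17H17NO4 (counting implicit H from valence).
  C: 17 × 12.011 = 204.187
  H: 17 × 1.008 = 17.136
  N: 1 × 14.007 = 14.007
  O: 4 × 15.999 = 63.996
Sum: 17×12.011 + 17×1.008 + 1×14.007 + 4×15.999 = 299.326 → 299.33 g/mol.

299.33 g/mol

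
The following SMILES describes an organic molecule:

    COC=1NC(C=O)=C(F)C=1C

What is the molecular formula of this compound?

Walk through each heavy atom and fill implicit hydrogens from standard valence (C 4, N 3, O 2, S 2, halogen 1):
  atom 1: C, bond orders sum to 1 (valence 4) → 3 H
  atom 2: O, bond orders sum to 2 (valence 2) → 0 H
  atom 3: C, bond orders sum to 4 (valence 4) → 0 H
  atom 4: N, bond orders sum to 2 (valence 3) → 1 H
  atom 5: C, bond orders sum to 4 (valence 4) → 0 H
  atom 6: C, bond orders sum to 3 (valence 4) → 1 H
  atom 7: O, bond orders sum to 2 (valence 2) → 0 H
  atom 8: C, bond orders sum to 4 (valence 4) → 0 H
  atom 9: F (halogen, monovalent) → 0 H
  atom 10: C, bond orders sum to 4 (valence 4) → 0 H
  atom 11: C, bond orders sum to 1 (valence 4) → 3 H
Totals → C:7, H:8, F:1, N:1, O:2.
In Hill order: C7H8FNO2.

C7H8FNO2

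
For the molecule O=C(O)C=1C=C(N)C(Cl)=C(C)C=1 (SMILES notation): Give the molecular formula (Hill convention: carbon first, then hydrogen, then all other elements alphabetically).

Walk through each heavy atom and fill implicit hydrogens from standard valence (C 4, N 3, O 2, S 2, halogen 1):
  atom 1: O, bond orders sum to 2 (valence 2) → 0 H
  atom 2: C, bond orders sum to 4 (valence 4) → 0 H
  atom 3: O, bond orders sum to 1 (valence 2) → 1 H
  atom 4: C, bond orders sum to 4 (valence 4) → 0 H
  atom 5: C, bond orders sum to 3 (valence 4) → 1 H
  atom 6: C, bond orders sum to 4 (valence 4) → 0 H
  atom 7: N, bond orders sum to 1 (valence 3) → 2 H
  atom 8: C, bond orders sum to 4 (valence 4) → 0 H
  atom 9: Cl (halogen, monovalent) → 0 H
  atom 10: C, bond orders sum to 4 (valence 4) → 0 H
  atom 11: C, bond orders sum to 1 (valence 4) → 3 H
  atom 12: C, bond orders sum to 3 (valence 4) → 1 H
Totals → C:8, H:8, Cl:1, N:1, O:2.
In Hill order: C8H8ClNO2.

C8H8ClNO2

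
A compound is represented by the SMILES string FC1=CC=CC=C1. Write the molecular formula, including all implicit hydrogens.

Walk through each heavy atom and fill implicit hydrogens from standard valence (C 4, N 3, O 2, S 2, halogen 1):
  atom 1: F (halogen, monovalent) → 0 H
  atom 2: C, bond orders sum to 4 (valence 4) → 0 H
  atom 3: C, bond orders sum to 3 (valence 4) → 1 H
  atom 4: C, bond orders sum to 3 (valence 4) → 1 H
  atom 5: C, bond orders sum to 3 (valence 4) → 1 H
  atom 6: C, bond orders sum to 3 (valence 4) → 1 H
  atom 7: C, bond orders sum to 3 (valence 4) → 1 H
Totals → C:6, H:5, F:1.
In Hill order: C6H5F.

C6H5F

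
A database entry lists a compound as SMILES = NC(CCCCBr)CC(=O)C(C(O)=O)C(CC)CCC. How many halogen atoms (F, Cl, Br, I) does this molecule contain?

Halogen atoms appear at heavy-atom position 7 (1×Br).
Other groups present: 1 carboxylic acid, 1 ketone, 1 primary amine.
Halogen count: 1.

1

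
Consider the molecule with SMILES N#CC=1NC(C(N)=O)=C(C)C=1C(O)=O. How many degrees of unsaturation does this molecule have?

Degree of unsaturation = (number of rings) + (number of π bonds).
Ring closures in the SMILES: 1.
π bonds: 4 double bonds (each 1 DoU), 1 triple bond (each 2 DoU) → 6 DoU from unsaturation.
Total DoU = 1 + 6 = 7.

7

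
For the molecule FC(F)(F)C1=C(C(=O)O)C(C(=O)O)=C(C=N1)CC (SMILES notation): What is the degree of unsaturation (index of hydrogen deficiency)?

6

Degree of unsaturation = (number of rings) + (number of π bonds).
Ring closures in the SMILES: 1.
π bonds: 5 double bonds (each 1 DoU) → 5 DoU from unsaturation.
Total DoU = 1 + 5 = 6.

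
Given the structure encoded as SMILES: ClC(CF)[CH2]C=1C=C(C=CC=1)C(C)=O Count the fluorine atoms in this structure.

1

Scan the SMILES for F atoms (remember two-letter symbols like Cl and Br are single atoms).
Fluorine count: 1.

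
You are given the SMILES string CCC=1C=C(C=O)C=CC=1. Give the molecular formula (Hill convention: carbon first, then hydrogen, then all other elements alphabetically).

C9H10O

Walk through each heavy atom and fill implicit hydrogens from standard valence (C 4, N 3, O 2, S 2, halogen 1):
  atom 1: C, bond orders sum to 1 (valence 4) → 3 H
  atom 2: C, bond orders sum to 2 (valence 4) → 2 H
  atom 3: C, bond orders sum to 4 (valence 4) → 0 H
  atom 4: C, bond orders sum to 3 (valence 4) → 1 H
  atom 5: C, bond orders sum to 4 (valence 4) → 0 H
  atom 6: C, bond orders sum to 3 (valence 4) → 1 H
  atom 7: O, bond orders sum to 2 (valence 2) → 0 H
  atom 8: C, bond orders sum to 3 (valence 4) → 1 H
  atom 9: C, bond orders sum to 3 (valence 4) → 1 H
  atom 10: C, bond orders sum to 3 (valence 4) → 1 H
Totals → C:9, H:10, O:1.
In Hill order: C9H10O.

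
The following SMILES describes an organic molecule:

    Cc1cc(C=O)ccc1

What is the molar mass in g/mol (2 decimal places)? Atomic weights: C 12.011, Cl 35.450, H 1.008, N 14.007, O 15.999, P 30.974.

First, the molecular formula is C8H8O (counting implicit H from valence).
  C: 8 × 12.011 = 96.088
  H: 8 × 1.008 = 8.064
  O: 1 × 15.999 = 15.999
Sum: 8×12.011 + 8×1.008 + 1×15.999 = 120.151 → 120.15 g/mol.

120.15 g/mol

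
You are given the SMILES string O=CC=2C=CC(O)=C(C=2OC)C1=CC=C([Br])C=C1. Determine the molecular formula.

Walk through each heavy atom and fill implicit hydrogens from standard valence (C 4, N 3, O 2, S 2, halogen 1):
  atom 1: O, bond orders sum to 2 (valence 2) → 0 H
  atom 2: C, bond orders sum to 3 (valence 4) → 1 H
  atom 3: C, bond orders sum to 4 (valence 4) → 0 H
  atom 4: C, bond orders sum to 3 (valence 4) → 1 H
  atom 5: C, bond orders sum to 3 (valence 4) → 1 H
  atom 6: C, bond orders sum to 4 (valence 4) → 0 H
  atom 7: O, bond orders sum to 1 (valence 2) → 1 H
  atom 8: C, bond orders sum to 4 (valence 4) → 0 H
  atom 9: C, bond orders sum to 4 (valence 4) → 0 H
  atom 10: O, bond orders sum to 2 (valence 2) → 0 H
  atom 11: C, bond orders sum to 1 (valence 4) → 3 H
  atom 12: C, bond orders sum to 4 (valence 4) → 0 H
  atom 13: C, bond orders sum to 3 (valence 4) → 1 H
  atom 14: C, bond orders sum to 3 (valence 4) → 1 H
  atom 15: C, bond orders sum to 4 (valence 4) → 0 H
  atom 16: Br with explicit H count 0
  atom 17: C, bond orders sum to 3 (valence 4) → 1 H
  atom 18: C, bond orders sum to 3 (valence 4) → 1 H
Totals → C:14, H:11, Br:1, O:3.

C14H11BrO3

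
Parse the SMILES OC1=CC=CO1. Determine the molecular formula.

C4H4O2

Walk through each heavy atom and fill implicit hydrogens from standard valence (C 4, N 3, O 2, S 2, halogen 1):
  atom 1: O, bond orders sum to 1 (valence 2) → 1 H
  atom 2: C, bond orders sum to 4 (valence 4) → 0 H
  atom 3: C, bond orders sum to 3 (valence 4) → 1 H
  atom 4: C, bond orders sum to 3 (valence 4) → 1 H
  atom 5: C, bond orders sum to 3 (valence 4) → 1 H
  atom 6: O, bond orders sum to 2 (valence 2) → 0 H
Totals → C:4, H:4, O:2.
In Hill order: C4H4O2.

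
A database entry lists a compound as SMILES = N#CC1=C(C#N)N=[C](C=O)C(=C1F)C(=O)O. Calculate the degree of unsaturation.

10

Degree of unsaturation = (number of rings) + (number of π bonds).
Ring closures in the SMILES: 1.
π bonds: 5 double bonds (each 1 DoU), 2 triple bonds (each 2 DoU) → 9 DoU from unsaturation.
Total DoU = 1 + 9 = 10.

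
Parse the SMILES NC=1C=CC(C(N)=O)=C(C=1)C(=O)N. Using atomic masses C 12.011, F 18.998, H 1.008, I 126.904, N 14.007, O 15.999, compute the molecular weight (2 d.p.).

179.18 g/mol

First, the molecular formula is C8H9N3O2 (counting implicit H from valence).
  C: 8 × 12.011 = 96.088
  H: 9 × 1.008 = 9.072
  N: 3 × 14.007 = 42.021
  O: 2 × 15.999 = 31.998
Sum: 8×12.011 + 9×1.008 + 3×14.007 + 2×15.999 = 179.179 → 179.18 g/mol.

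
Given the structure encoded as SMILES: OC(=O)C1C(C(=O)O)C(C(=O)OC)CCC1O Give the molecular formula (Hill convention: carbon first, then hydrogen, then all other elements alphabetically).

Walk through each heavy atom and fill implicit hydrogens from standard valence (C 4, N 3, O 2, S 2, halogen 1):
  atom 1: O, bond orders sum to 1 (valence 2) → 1 H
  atom 2: C, bond orders sum to 4 (valence 4) → 0 H
  atom 3: O, bond orders sum to 2 (valence 2) → 0 H
  atom 4: C, bond orders sum to 3 (valence 4) → 1 H
  atom 5: C, bond orders sum to 3 (valence 4) → 1 H
  atom 6: C, bond orders sum to 4 (valence 4) → 0 H
  atom 7: O, bond orders sum to 2 (valence 2) → 0 H
  atom 8: O, bond orders sum to 1 (valence 2) → 1 H
  atom 9: C, bond orders sum to 3 (valence 4) → 1 H
  atom 10: C, bond orders sum to 4 (valence 4) → 0 H
  atom 11: O, bond orders sum to 2 (valence 2) → 0 H
  atom 12: O, bond orders sum to 2 (valence 2) → 0 H
  atom 13: C, bond orders sum to 1 (valence 4) → 3 H
  atom 14: C, bond orders sum to 2 (valence 4) → 2 H
  atom 15: C, bond orders sum to 2 (valence 4) → 2 H
  atom 16: C, bond orders sum to 3 (valence 4) → 1 H
  atom 17: O, bond orders sum to 1 (valence 2) → 1 H
Totals → C:10, H:14, O:7.

C10H14O7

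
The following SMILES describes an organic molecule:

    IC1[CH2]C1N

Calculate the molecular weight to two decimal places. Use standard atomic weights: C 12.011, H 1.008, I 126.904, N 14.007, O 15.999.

182.99 g/mol

First, the molecular formula is C3H6IN (counting implicit H from valence).
  C: 3 × 12.011 = 36.033
  H: 6 × 1.008 = 6.048
  I: 1 × 126.904 = 126.904
  N: 1 × 14.007 = 14.007
Sum: 3×12.011 + 6×1.008 + 1×126.904 + 1×14.007 = 182.992 → 182.99 g/mol.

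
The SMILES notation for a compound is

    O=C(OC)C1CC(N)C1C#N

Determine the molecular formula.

Walk through each heavy atom and fill implicit hydrogens from standard valence (C 4, N 3, O 2, S 2, halogen 1):
  atom 1: O, bond orders sum to 2 (valence 2) → 0 H
  atom 2: C, bond orders sum to 4 (valence 4) → 0 H
  atom 3: O, bond orders sum to 2 (valence 2) → 0 H
  atom 4: C, bond orders sum to 1 (valence 4) → 3 H
  atom 5: C, bond orders sum to 3 (valence 4) → 1 H
  atom 6: C, bond orders sum to 2 (valence 4) → 2 H
  atom 7: C, bond orders sum to 3 (valence 4) → 1 H
  atom 8: N, bond orders sum to 1 (valence 3) → 2 H
  atom 9: C, bond orders sum to 3 (valence 4) → 1 H
  atom 10: C, bond orders sum to 4 (valence 4) → 0 H
  atom 11: N, bond orders sum to 3 (valence 3) → 0 H
Totals → C:7, H:10, N:2, O:2.

C7H10N2O2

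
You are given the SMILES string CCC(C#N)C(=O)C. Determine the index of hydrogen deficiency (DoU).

3

Degree of unsaturation = (number of rings) + (number of π bonds).
Ring closures in the SMILES: 0.
π bonds: 1 double bond (each 1 DoU), 1 triple bond (each 2 DoU) → 3 DoU from unsaturation.
Total DoU = 0 + 3 = 3.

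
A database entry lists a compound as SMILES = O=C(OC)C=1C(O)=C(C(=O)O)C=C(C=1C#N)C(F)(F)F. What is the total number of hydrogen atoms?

Walk through each heavy atom and fill implicit hydrogens from standard valence (C 4, N 3, O 2, S 2, halogen 1):
  atom 1: O, bond orders sum to 2 (valence 2) → 0 H
  atom 2: C, bond orders sum to 4 (valence 4) → 0 H
  atom 3: O, bond orders sum to 2 (valence 2) → 0 H
  atom 4: C, bond orders sum to 1 (valence 4) → 3 H
  atom 5: C, bond orders sum to 4 (valence 4) → 0 H
  atom 6: C, bond orders sum to 4 (valence 4) → 0 H
  atom 7: O, bond orders sum to 1 (valence 2) → 1 H
  atom 8: C, bond orders sum to 4 (valence 4) → 0 H
  atom 9: C, bond orders sum to 4 (valence 4) → 0 H
  atom 10: O, bond orders sum to 2 (valence 2) → 0 H
  atom 11: O, bond orders sum to 1 (valence 2) → 1 H
  atom 12: C, bond orders sum to 3 (valence 4) → 1 H
  atom 13: C, bond orders sum to 4 (valence 4) → 0 H
  atom 14: C, bond orders sum to 4 (valence 4) → 0 H
  atom 15: C, bond orders sum to 4 (valence 4) → 0 H
  atom 16: N, bond orders sum to 3 (valence 3) → 0 H
  atom 17: C, bond orders sum to 4 (valence 4) → 0 H
  atom 18: F (halogen, monovalent) → 0 H
  atom 19: F (halogen, monovalent) → 0 H
  atom 20: F (halogen, monovalent) → 0 H
Total hydrogens: 6.

6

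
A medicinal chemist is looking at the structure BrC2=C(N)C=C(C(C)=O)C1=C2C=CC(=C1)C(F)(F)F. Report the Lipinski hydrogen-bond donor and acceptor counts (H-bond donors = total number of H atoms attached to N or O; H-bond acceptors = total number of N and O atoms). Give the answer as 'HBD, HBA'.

Donors: find every N or O and count the H atoms it carries.
  atom 4 (N): bond orders sum to 1 → 2 H
  atom 9 (O): bond orders sum to 2 → 0 H
Lipinski HBD = 2.
Acceptors: N atoms = 1, O atoms = 1 → HBA = 2.

2, 2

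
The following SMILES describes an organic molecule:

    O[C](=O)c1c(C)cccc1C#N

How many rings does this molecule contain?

1

In SMILES, each pair of matching ring-closure digits denotes one ring-closing bond; the number of such bonds equals the number of independent rings.
Ring-closure bonds here: 1.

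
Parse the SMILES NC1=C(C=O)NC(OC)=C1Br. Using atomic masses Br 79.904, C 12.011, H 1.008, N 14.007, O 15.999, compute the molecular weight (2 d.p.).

219.04 g/mol

First, the molecular formula is C6H7BrN2O2 (counting implicit H from valence).
  Br: 1 × 79.904 = 79.904
  C: 6 × 12.011 = 72.066
  H: 7 × 1.008 = 7.056
  N: 2 × 14.007 = 28.014
  O: 2 × 15.999 = 31.998
Sum: 1×79.904 + 6×12.011 + 7×1.008 + 2×14.007 + 2×15.999 = 219.038 → 219.04 g/mol.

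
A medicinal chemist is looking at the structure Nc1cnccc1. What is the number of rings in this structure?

In SMILES, each pair of matching ring-closure digits denotes one ring-closing bond; the number of such bonds equals the number of independent rings.
Ring-closure bonds here: 1.

1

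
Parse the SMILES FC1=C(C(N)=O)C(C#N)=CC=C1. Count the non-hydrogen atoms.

12

Every atom symbol written in the SMILES (organic subset) is one heavy atom; implicit H are not written.
Heavy atoms by element → C:8, F:1, N:2, O:1.
Total: 12.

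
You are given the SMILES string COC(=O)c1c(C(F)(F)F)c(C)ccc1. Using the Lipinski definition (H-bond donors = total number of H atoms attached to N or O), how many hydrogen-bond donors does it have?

Donors: find every N or O and count the H atoms it carries.
  atom 2 (O): bond orders sum to 2 → 0 H
  atom 4 (O): bond orders sum to 2 → 0 H
Lipinski HBD = 0.

0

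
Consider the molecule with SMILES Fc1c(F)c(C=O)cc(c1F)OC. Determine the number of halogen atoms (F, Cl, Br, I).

Halogen atoms appear at heavy-atom positions 1, 4, 11 (3×F).
Other groups present: 1 aldehyde, 1 ether.
Halogen count: 3.

3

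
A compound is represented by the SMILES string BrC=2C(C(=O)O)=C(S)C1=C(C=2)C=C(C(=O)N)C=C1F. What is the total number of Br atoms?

1

Scan the SMILES for Br atoms (remember two-letter symbols like Cl and Br are single atoms).
Bromine count: 1.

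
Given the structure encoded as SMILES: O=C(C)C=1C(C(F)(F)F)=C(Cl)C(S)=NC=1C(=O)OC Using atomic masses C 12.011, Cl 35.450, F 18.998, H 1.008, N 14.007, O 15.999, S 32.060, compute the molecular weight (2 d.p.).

First, the molecular formula is C10H7ClF3NO3S (counting implicit H from valence).
  C: 10 × 12.011 = 120.110
  Cl: 1 × 35.450 = 35.450
  F: 3 × 18.998 = 56.994
  H: 7 × 1.008 = 7.056
  N: 1 × 14.007 = 14.007
  O: 3 × 15.999 = 47.997
  S: 1 × 32.060 = 32.060
Sum: 10×12.011 + 1×35.450 + 3×18.998 + 7×1.008 + 1×14.007 + 3×15.999 + 1×32.060 = 313.674 → 313.67 g/mol.

313.67 g/mol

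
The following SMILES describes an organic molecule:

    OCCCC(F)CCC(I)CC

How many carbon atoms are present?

9

Count every carbon token in the SMILES (each C, including those in ring-closure positions and inside branches).
Carbon count: 9.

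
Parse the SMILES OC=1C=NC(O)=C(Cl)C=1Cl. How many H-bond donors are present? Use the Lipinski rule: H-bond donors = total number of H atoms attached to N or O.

Donors: find every N or O and count the H atoms it carries.
  atom 1 (O): bond orders sum to 1 → 1 H
  atom 4 (N): bond orders sum to 3 → 0 H
  atom 6 (O): bond orders sum to 1 → 1 H
Lipinski HBD = 2.

2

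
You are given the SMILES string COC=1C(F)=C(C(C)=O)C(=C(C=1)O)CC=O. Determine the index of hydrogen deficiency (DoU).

Molecular formula: C11H11FO4.
DoU = (2C + 2 + N − H − X) / 2, where X is the halogen count and O/S are ignored.
    = (2·11 + 2 + 0 − 11 − 1) / 2 = 12 / 2 = 6.

6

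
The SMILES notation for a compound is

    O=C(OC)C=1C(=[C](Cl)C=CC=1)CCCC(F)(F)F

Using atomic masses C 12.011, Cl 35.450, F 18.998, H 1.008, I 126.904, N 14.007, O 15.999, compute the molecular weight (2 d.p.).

280.67 g/mol

First, the molecular formula is C12H12ClF3O2 (counting implicit H from valence).
  C: 12 × 12.011 = 144.132
  Cl: 1 × 35.450 = 35.450
  F: 3 × 18.998 = 56.994
  H: 12 × 1.008 = 12.096
  O: 2 × 15.999 = 31.998
Sum: 12×12.011 + 1×35.450 + 3×18.998 + 12×1.008 + 2×15.999 = 280.670 → 280.67 g/mol.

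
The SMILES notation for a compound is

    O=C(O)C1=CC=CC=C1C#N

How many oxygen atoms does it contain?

Scan the SMILES for O atoms (remember two-letter symbols like Cl and Br are single atoms).
Oxygen count: 2.

2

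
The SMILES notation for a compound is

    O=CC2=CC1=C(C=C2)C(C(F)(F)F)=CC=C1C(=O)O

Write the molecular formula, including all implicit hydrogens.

C13H7F3O3

Walk through each heavy atom and fill implicit hydrogens from standard valence (C 4, N 3, O 2, S 2, halogen 1):
  atom 1: O, bond orders sum to 2 (valence 2) → 0 H
  atom 2: C, bond orders sum to 3 (valence 4) → 1 H
  atom 3: C, bond orders sum to 4 (valence 4) → 0 H
  atom 4: C, bond orders sum to 3 (valence 4) → 1 H
  atom 5: C, bond orders sum to 4 (valence 4) → 0 H
  atom 6: C, bond orders sum to 4 (valence 4) → 0 H
  atom 7: C, bond orders sum to 3 (valence 4) → 1 H
  atom 8: C, bond orders sum to 3 (valence 4) → 1 H
  atom 9: C, bond orders sum to 4 (valence 4) → 0 H
  atom 10: C, bond orders sum to 4 (valence 4) → 0 H
  atom 11: F (halogen, monovalent) → 0 H
  atom 12: F (halogen, monovalent) → 0 H
  atom 13: F (halogen, monovalent) → 0 H
  atom 14: C, bond orders sum to 3 (valence 4) → 1 H
  atom 15: C, bond orders sum to 3 (valence 4) → 1 H
  atom 16: C, bond orders sum to 4 (valence 4) → 0 H
  atom 17: C, bond orders sum to 4 (valence 4) → 0 H
  atom 18: O, bond orders sum to 2 (valence 2) → 0 H
  atom 19: O, bond orders sum to 1 (valence 2) → 1 H
Totals → C:13, H:7, F:3, O:3.
In Hill order: C13H7F3O3.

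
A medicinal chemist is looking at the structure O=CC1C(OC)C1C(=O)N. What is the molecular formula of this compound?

C6H9NO3

Walk through each heavy atom and fill implicit hydrogens from standard valence (C 4, N 3, O 2, S 2, halogen 1):
  atom 1: O, bond orders sum to 2 (valence 2) → 0 H
  atom 2: C, bond orders sum to 3 (valence 4) → 1 H
  atom 3: C, bond orders sum to 3 (valence 4) → 1 H
  atom 4: C, bond orders sum to 3 (valence 4) → 1 H
  atom 5: O, bond orders sum to 2 (valence 2) → 0 H
  atom 6: C, bond orders sum to 1 (valence 4) → 3 H
  atom 7: C, bond orders sum to 3 (valence 4) → 1 H
  atom 8: C, bond orders sum to 4 (valence 4) → 0 H
  atom 9: O, bond orders sum to 2 (valence 2) → 0 H
  atom 10: N, bond orders sum to 1 (valence 3) → 2 H
Totals → C:6, H:9, N:1, O:3.
In Hill order: C6H9NO3.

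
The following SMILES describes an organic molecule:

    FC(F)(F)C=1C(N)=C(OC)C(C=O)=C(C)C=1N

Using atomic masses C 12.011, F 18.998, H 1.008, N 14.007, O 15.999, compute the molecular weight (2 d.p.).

First, the molecular formula is C10H11F3N2O2 (counting implicit H from valence).
  C: 10 × 12.011 = 120.110
  F: 3 × 18.998 = 56.994
  H: 11 × 1.008 = 11.088
  N: 2 × 14.007 = 28.014
  O: 2 × 15.999 = 31.998
Sum: 10×12.011 + 3×18.998 + 11×1.008 + 2×14.007 + 2×15.999 = 248.204 → 248.20 g/mol.

248.20 g/mol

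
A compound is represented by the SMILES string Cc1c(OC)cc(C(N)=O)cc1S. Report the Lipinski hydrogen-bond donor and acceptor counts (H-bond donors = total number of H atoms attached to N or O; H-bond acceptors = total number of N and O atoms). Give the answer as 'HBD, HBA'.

2, 3

Donors: find every N or O and count the H atoms it carries.
  atom 4 (O): bond orders sum to 2 → 0 H
  atom 9 (N): bond orders sum to 1 → 2 H
  atom 10 (O): bond orders sum to 2 → 0 H
Lipinski HBD = 2.
Acceptors: N atoms = 1, O atoms = 2 → HBA = 3.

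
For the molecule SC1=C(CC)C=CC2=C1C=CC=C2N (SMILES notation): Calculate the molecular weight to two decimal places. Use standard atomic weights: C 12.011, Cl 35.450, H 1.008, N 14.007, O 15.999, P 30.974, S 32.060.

203.30 g/mol

First, the molecular formula is C12H13NS (counting implicit H from valence).
  C: 12 × 12.011 = 144.132
  H: 13 × 1.008 = 13.104
  N: 1 × 14.007 = 14.007
  S: 1 × 32.060 = 32.060
Sum: 12×12.011 + 13×1.008 + 1×14.007 + 1×32.060 = 203.303 → 203.30 g/mol.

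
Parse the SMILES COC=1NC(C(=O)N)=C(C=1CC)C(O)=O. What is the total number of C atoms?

9

Count every carbon token in the SMILES (each C, including those in ring-closure positions and inside branches).
Carbon count: 9.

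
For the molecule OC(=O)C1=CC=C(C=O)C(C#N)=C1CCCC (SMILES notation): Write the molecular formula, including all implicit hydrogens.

C13H13NO3

Walk through each heavy atom and fill implicit hydrogens from standard valence (C 4, N 3, O 2, S 2, halogen 1):
  atom 1: O, bond orders sum to 1 (valence 2) → 1 H
  atom 2: C, bond orders sum to 4 (valence 4) → 0 H
  atom 3: O, bond orders sum to 2 (valence 2) → 0 H
  atom 4: C, bond orders sum to 4 (valence 4) → 0 H
  atom 5: C, bond orders sum to 3 (valence 4) → 1 H
  atom 6: C, bond orders sum to 3 (valence 4) → 1 H
  atom 7: C, bond orders sum to 4 (valence 4) → 0 H
  atom 8: C, bond orders sum to 3 (valence 4) → 1 H
  atom 9: O, bond orders sum to 2 (valence 2) → 0 H
  atom 10: C, bond orders sum to 4 (valence 4) → 0 H
  atom 11: C, bond orders sum to 4 (valence 4) → 0 H
  atom 12: N, bond orders sum to 3 (valence 3) → 0 H
  atom 13: C, bond orders sum to 4 (valence 4) → 0 H
  atom 14: C, bond orders sum to 2 (valence 4) → 2 H
  atom 15: C, bond orders sum to 2 (valence 4) → 2 H
  atom 16: C, bond orders sum to 2 (valence 4) → 2 H
  atom 17: C, bond orders sum to 1 (valence 4) → 3 H
Totals → C:13, H:13, N:1, O:3.
In Hill order: C13H13NO3.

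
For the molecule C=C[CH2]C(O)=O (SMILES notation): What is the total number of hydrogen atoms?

6

Walk through each heavy atom and fill implicit hydrogens from standard valence (C 4, N 3, O 2, S 2, halogen 1):
  atom 1: C, bond orders sum to 2 (valence 4) → 2 H
  atom 2: C, bond orders sum to 3 (valence 4) → 1 H
  atom 3: C with explicit H count 2
  atom 4: C, bond orders sum to 4 (valence 4) → 0 H
  atom 5: O, bond orders sum to 1 (valence 2) → 1 H
  atom 6: O, bond orders sum to 2 (valence 2) → 0 H
Total hydrogens: 6.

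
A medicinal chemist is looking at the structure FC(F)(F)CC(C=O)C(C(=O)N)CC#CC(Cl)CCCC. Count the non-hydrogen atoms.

Every atom symbol written in the SMILES (organic subset) is one heavy atom; implicit H are not written.
Heavy atoms by element → C:14, Cl:1, F:3, N:1, O:2.
Total: 21.

21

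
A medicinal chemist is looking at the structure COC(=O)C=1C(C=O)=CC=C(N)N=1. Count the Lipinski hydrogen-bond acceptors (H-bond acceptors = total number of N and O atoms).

N atoms: 2; O atoms: 3.
Lipinski HBA = 2 + 3 = 5.

5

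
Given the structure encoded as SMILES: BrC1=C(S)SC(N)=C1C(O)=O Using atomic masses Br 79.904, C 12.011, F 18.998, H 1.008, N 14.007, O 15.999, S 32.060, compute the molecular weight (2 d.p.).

First, the molecular formula is C5H4BrNO2S2 (counting implicit H from valence).
  Br: 1 × 79.904 = 79.904
  C: 5 × 12.011 = 60.055
  H: 4 × 1.008 = 4.032
  N: 1 × 14.007 = 14.007
  O: 2 × 15.999 = 31.998
  S: 2 × 32.060 = 64.120
Sum: 1×79.904 + 5×12.011 + 4×1.008 + 1×14.007 + 2×15.999 + 2×32.060 = 254.116 → 254.12 g/mol.

254.12 g/mol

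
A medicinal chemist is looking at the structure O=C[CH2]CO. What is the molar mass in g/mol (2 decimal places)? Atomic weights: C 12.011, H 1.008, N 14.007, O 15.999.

First, the molecular formula is C3H6O2 (counting implicit H from valence).
  C: 3 × 12.011 = 36.033
  H: 6 × 1.008 = 6.048
  O: 2 × 15.999 = 31.998
Sum: 3×12.011 + 6×1.008 + 2×15.999 = 74.079 → 74.08 g/mol.

74.08 g/mol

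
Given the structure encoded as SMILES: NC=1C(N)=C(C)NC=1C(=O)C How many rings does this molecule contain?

1

In SMILES, each pair of matching ring-closure digits denotes one ring-closing bond; the number of such bonds equals the number of independent rings.
Ring-closure bonds here: 1.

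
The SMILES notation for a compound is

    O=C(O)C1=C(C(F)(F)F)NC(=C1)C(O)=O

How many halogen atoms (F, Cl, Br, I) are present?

Halogen atoms appear at heavy-atom positions 7, 8, 9 (3×F).
Other groups present: 2 carboxylic acid.
Halogen count: 3.

3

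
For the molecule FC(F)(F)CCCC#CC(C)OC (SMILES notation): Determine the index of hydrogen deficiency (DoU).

2

Degree of unsaturation = (number of rings) + (number of π bonds).
Ring closures in the SMILES: 0.
π bonds: 1 triple bond (each 2 DoU) → 2 DoU from unsaturation.
Total DoU = 0 + 2 = 2.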